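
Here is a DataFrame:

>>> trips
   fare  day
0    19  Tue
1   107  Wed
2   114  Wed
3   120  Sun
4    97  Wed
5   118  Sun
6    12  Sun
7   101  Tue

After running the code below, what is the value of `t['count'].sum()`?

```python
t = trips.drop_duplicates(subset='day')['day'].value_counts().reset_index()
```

3

drop duplicate day (keep=first):
   fare  day
0    19  Tue
1   107  Wed
3   120  Sun
value_counts of day:
day
Tue    1
Wed    1
Sun    1
Name: count, dtype: int64
reset_index():
   day  count
0  Tue      1
1  Wed      1
2  Sun      1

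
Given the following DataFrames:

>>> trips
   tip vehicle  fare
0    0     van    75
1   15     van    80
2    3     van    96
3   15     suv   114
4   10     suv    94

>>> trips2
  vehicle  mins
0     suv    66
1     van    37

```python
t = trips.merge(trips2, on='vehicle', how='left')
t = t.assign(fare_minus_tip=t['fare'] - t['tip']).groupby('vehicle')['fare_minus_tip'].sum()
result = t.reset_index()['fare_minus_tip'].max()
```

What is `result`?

233

merge on 'vehicle' (how='left') → 5 rows:
   tip vehicle  fare  mins
0    0     van    75    37
1   15     van    80    37
2    3     van    96    37
3   15     suv   114    66
4   10     suv    94    66
add column fare_minus_tip = t['fare'] - t['tip']:
   tip vehicle  fare  mins  fare_minus_tip
0    0     van    75    37              75
1   15     van    80    37              65
2    3     van    96    37              93
3   15     suv   114    66              99
4   10     suv    94    66              84
group by vehicle, sum of fare_minus_tip:
vehicle
suv    183
van    233
Name: fare_minus_tip, dtype: int64
reset_index():
  vehicle  fare_minus_tip
0     suv             183
1     van             233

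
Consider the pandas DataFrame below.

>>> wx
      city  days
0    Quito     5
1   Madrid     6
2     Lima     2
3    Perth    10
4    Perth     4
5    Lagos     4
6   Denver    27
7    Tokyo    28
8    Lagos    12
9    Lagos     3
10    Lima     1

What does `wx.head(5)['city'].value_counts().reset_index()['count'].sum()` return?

take first 5 rows:
     city  days
0   Quito     5
1  Madrid     6
2    Lima     2
3   Perth    10
4   Perth     4
value_counts of city:
city
Perth     2
Quito     1
Madrid    1
Lima      1
Name: count, dtype: int64
reset_index():
     city  count
0   Perth      2
1   Quito      1
2  Madrid      1
3    Lima      1

5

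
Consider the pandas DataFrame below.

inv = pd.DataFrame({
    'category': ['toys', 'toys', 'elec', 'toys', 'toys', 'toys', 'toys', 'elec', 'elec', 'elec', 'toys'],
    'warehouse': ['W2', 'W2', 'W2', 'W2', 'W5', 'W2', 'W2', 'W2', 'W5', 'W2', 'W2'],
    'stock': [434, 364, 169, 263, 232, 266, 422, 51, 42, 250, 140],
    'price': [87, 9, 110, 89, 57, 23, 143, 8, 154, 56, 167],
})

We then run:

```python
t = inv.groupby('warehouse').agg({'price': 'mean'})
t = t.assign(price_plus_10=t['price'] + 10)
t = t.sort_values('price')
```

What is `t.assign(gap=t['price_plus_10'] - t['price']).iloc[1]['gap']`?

10.0

group by warehouse, mean of price:
                price
warehouse            
W2          76.888889
W5         105.500000
add column price_plus_10 = t['price'] + 10:
                price  price_plus_10
warehouse                           
W2          76.888889      86.888889
W5         105.500000     115.500000
sort by price:
                price  price_plus_10
warehouse                           
W2          76.888889      86.888889
W5         105.500000     115.500000
add column gap = t['price_plus_10'] - t['price']:
                price  price_plus_10   gap
warehouse                                 
W2          76.888889      86.888889  10.0
W5         105.500000     115.500000  10.0
The value at position 1, column 'gap' is 10.0.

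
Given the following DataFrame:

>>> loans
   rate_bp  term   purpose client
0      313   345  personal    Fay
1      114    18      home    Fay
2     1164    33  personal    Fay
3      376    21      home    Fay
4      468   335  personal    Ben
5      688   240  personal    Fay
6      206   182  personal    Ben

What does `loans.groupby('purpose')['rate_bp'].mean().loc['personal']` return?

group by purpose, mean of rate_bp:
purpose
home        245.0
personal    567.8
Name: rate_bp, dtype: float64
Finally, value at index 'personal' = 567.8.

567.8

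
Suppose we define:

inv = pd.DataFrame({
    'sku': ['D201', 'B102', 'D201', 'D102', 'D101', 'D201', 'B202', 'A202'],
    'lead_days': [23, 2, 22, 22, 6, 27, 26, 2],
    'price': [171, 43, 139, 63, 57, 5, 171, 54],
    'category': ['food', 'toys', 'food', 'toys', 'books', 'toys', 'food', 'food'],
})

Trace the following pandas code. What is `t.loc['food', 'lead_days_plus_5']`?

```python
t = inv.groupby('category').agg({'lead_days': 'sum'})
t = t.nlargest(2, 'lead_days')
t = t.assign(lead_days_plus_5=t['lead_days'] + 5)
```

78

group by category, sum of lead_days:
          lead_days
category           
books             6
food             73
toys             51
take 2 rows with largest lead_days:
          lead_days
category           
food             73
toys             51
add column lead_days_plus_5 = t['lead_days'] + 5:
          lead_days  lead_days_plus_5
category                             
food             73                78
toys             51                56
value at row 'food', column 'lead_days_plus_5' → 78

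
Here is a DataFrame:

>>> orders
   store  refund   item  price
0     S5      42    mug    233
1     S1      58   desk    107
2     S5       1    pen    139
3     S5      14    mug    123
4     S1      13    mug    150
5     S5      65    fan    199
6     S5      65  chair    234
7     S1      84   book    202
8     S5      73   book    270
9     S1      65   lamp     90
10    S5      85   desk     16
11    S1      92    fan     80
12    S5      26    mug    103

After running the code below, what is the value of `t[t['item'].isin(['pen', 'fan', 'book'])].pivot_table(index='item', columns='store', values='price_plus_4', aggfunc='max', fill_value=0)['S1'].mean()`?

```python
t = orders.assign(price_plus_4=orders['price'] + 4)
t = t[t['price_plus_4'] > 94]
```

add column price_plus_4 = orders['price'] + 4:
   store  refund   item  price  price_plus_4
0     S5      42    mug    233           237
1     S1      58   desk    107           111
2     S5       1    pen    139           143
3     S5      14    mug    123           127
4     S1      13    mug    150           154
5     S5      65    fan    199           203
6     S5      65  chair    234           238
7     S1      84   book    202           206
8     S5      73   book    270           274
9     S1      65   lamp     90            94
10    S5      85   desk     16            20
11    S1      92    fan     80            84
12    S5      26    mug    103           107
filter rows where price_plus_4 > 94:
   store  refund   item  price  price_plus_4
0     S5      42    mug    233           237
1     S1      58   desk    107           111
2     S5       1    pen    139           143
3     S5      14    mug    123           127
4     S1      13    mug    150           154
5     S5      65    fan    199           203
6     S5      65  chair    234           238
7     S1      84   book    202           206
8     S5      73   book    270           274
12    S5      26    mug    103           107
filter rows where item in ['pen', 'fan', 'book']:
  store  refund  item  price  price_plus_4
2    S5       1   pen    139           143
5    S5      65   fan    199           203
7    S1      84  book    202           206
8    S5      73  book    270           274
pivot: rows=item, cols=store, max(price_plus_4):
store   S1   S5
item           
book   206  274
fan      0  203
pen      0  143
The mean of column 'S1' is 68.6666666667.

68.6666666667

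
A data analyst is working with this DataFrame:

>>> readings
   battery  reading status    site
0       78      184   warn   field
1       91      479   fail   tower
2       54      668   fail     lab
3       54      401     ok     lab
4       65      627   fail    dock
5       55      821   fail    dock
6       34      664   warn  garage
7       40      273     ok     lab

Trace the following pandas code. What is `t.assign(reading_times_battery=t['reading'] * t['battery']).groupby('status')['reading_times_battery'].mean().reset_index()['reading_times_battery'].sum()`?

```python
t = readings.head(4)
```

75836.5

take first 4 rows:
   battery  reading status   site
0       78      184   warn  field
1       91      479   fail  tower
2       54      668   fail    lab
3       54      401     ok    lab
add column reading_times_battery = t['reading'] * t['battery']:
   battery  reading status   site  reading_times_battery
0       78      184   warn  field                  14352
1       91      479   fail  tower                  43589
2       54      668   fail    lab                  36072
3       54      401     ok    lab                  21654
group by status, mean of reading_times_battery:
status
fail    39830.5
ok      21654.0
warn    14352.0
Name: reading_times_battery, dtype: float64
reset_index():
  status  reading_times_battery
0   fail                39830.5
1     ok                21654.0
2   warn                14352.0
So sum() = 75836.5.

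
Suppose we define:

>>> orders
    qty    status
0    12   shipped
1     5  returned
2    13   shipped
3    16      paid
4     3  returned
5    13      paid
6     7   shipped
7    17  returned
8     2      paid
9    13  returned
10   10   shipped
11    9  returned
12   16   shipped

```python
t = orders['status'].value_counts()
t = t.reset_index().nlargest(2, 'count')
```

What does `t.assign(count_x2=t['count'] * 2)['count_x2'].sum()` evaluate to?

value_counts of status:
status
shipped     5
returned    5
paid        3
Name: count, dtype: int64
reset_index():
     status  count
0   shipped      5
1  returned      5
2      paid      3
take 2 rows with largest count:
     status  count
0   shipped      5
1  returned      5
add column count_x2 = t['count'] * 2:
     status  count  count_x2
0   shipped      5        10
1  returned      5        10

20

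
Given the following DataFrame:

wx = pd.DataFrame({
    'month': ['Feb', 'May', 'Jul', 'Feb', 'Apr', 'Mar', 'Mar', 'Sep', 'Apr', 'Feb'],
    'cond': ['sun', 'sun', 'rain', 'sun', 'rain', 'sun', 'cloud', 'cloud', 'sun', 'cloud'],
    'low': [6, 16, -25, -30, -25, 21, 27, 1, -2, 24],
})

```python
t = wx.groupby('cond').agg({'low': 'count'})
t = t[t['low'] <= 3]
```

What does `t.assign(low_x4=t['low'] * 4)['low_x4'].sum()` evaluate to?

group by cond, count of low:
       low
cond      
cloud    3
rain     2
sun      5
filter rows where low <= 3:
       low
cond      
cloud    3
rain     2
add column low_x4 = t['low'] * 4:
       low  low_x4
cond              
cloud    3      12
rain     2       8

20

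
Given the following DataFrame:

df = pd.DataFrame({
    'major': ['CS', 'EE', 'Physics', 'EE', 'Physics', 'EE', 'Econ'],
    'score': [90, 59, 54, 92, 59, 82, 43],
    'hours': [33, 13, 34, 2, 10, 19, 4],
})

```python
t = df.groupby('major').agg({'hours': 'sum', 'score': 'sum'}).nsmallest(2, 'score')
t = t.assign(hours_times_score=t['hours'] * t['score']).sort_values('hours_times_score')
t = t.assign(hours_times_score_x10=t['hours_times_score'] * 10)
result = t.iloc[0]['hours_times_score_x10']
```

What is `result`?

1720

group by major: sum(hours), sum(score):
         hours  score
major                
CS          33     90
EE          34    233
Econ         4     43
Physics     44    113
take 2 rows with smallest score:
       hours  score
major              
Econ       4     43
CS        33     90
add column hours_times_score = t['hours'] * t['score']:
       hours  score  hours_times_score
major                                 
Econ       4     43                172
CS        33     90               2970
sort by hours_times_score:
       hours  score  hours_times_score
major                                 
Econ       4     43                172
CS        33     90               2970
add column hours_times_score_x10 = t['hours_times_score'] * 10:
       hours  score  hours_times_score  hours_times_score_x10
major                                                        
Econ       4     43                172                   1720
CS        33     90               2970                  29700
Hence 1720.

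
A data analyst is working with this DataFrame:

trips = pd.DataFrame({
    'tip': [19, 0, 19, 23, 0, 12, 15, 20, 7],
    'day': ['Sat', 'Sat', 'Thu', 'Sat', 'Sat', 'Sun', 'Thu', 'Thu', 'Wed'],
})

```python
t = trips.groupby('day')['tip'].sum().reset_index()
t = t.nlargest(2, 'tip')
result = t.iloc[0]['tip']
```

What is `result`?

group by day, sum of tip:
day
Sat    42
Sun    12
Thu    54
Wed     7
Name: tip, dtype: int64
reset_index():
   day  tip
0  Sat   42
1  Sun   12
2  Thu   54
3  Wed    7
take 2 rows with largest tip:
   day  tip
2  Thu   54
0  Sat   42
The value at position 0, column 'tip' is 54.

54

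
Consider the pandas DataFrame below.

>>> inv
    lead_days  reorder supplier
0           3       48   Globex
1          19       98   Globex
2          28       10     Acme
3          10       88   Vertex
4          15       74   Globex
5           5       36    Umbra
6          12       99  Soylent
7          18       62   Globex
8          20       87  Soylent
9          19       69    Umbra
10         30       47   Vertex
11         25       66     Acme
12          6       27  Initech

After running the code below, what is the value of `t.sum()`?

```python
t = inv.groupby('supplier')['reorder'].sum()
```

group by supplier, sum of reorder:
supplier
Acme        76
Globex     282
Initech     27
Soylent    186
Umbra      105
Vertex     135
Name: reorder, dtype: int64
Reading off the sum of the resulting series, we get 811.

811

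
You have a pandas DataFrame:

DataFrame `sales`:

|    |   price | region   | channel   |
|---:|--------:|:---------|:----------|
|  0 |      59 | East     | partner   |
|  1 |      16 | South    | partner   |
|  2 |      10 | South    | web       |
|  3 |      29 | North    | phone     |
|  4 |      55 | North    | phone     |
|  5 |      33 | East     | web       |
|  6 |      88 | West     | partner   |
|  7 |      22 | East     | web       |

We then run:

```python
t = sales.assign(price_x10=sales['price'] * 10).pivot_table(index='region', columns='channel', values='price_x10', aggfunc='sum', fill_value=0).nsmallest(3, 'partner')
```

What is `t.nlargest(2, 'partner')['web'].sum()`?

650

add column price_x10 = sales['price'] * 10:
   price region  channel  price_x10
0     59   East  partner        590
1     16  South  partner        160
2     10  South      web        100
3     29  North    phone        290
4     55  North    phone        550
5     33   East      web        330
6     88   West  partner        880
7     22   East      web        220
pivot: rows=region, cols=channel, sum(price_x10):
channel  partner  phone  web
region                      
East         590      0  550
North          0    840    0
South        160      0  100
West         880      0    0
take 3 rows with smallest partner:
channel  partner  phone  web
region                      
North          0    840    0
South        160      0  100
East         590      0  550
take 2 rows with largest partner:
channel  partner  phone  web
region                      
East         590      0  550
South        160      0  100
The sum of column 'web' is 650.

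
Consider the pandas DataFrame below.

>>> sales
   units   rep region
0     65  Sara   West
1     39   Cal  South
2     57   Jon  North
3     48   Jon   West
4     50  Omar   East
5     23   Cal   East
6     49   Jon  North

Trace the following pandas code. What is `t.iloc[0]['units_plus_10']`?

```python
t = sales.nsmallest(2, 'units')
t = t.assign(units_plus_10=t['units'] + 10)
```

take 2 rows with smallest units:
   units  rep region
5     23  Cal   East
1     39  Cal  South
add column units_plus_10 = t['units'] + 10:
   units  rep region  units_plus_10
5     23  Cal   East             33
1     39  Cal  South             49

33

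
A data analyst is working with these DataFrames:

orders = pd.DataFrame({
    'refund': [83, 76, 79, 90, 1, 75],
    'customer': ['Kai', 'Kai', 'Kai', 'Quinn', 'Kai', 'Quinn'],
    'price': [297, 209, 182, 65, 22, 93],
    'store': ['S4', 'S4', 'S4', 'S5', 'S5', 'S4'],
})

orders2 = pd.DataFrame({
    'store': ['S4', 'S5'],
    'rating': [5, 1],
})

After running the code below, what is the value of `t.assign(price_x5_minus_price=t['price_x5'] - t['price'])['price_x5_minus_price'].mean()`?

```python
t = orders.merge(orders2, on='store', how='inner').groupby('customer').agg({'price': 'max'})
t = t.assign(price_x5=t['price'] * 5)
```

merge on 'store' (how='inner') → 6 rows:
   refund customer  price store  rating
0      83      Kai    297    S4       5
1      76      Kai    209    S4       5
2      79      Kai    182    S4       5
3      90    Quinn     65    S5       1
4       1      Kai     22    S5       1
5      75    Quinn     93    S4       5
group by customer, max of price:
          price
customer       
Kai         297
Quinn        93
add column price_x5 = t['price'] * 5:
          price  price_x5
customer                 
Kai         297      1485
Quinn        93       465
add column price_x5_minus_price = t['price_x5'] - t['price']:
          price  price_x5  price_x5_minus_price
customer                                       
Kai         297      1485                  1188
Quinn        93       465                   372
The mean of column 'price_x5_minus_price' is 780.0.

780.0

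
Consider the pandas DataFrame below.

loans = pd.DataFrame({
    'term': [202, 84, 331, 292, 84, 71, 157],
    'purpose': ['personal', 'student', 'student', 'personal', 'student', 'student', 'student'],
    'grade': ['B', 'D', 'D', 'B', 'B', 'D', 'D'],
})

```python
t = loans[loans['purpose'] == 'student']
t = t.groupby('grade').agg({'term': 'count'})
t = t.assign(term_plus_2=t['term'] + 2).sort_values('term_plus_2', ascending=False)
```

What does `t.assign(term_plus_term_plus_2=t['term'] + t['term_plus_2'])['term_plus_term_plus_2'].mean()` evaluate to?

7.0

filter rows where purpose == 'student':
   term  purpose grade
1    84  student     D
2   331  student     D
4    84  student     B
5    71  student     D
6   157  student     D
group by grade, count of term:
       term
grade      
B         1
D         4
add column term_plus_2 = t['term'] + 2:
       term  term_plus_2
grade                   
B         1            3
D         4            6
sort by term_plus_2 descending:
       term  term_plus_2
grade                   
D         4            6
B         1            3
add column term_plus_term_plus_2 = t['term'] + t['term_plus_2']:
       term  term_plus_2  term_plus_term_plus_2
grade                                          
D         4            6                     10
B         1            3                      4
Finally, mean of column 'term_plus_term_plus_2' = 7.0.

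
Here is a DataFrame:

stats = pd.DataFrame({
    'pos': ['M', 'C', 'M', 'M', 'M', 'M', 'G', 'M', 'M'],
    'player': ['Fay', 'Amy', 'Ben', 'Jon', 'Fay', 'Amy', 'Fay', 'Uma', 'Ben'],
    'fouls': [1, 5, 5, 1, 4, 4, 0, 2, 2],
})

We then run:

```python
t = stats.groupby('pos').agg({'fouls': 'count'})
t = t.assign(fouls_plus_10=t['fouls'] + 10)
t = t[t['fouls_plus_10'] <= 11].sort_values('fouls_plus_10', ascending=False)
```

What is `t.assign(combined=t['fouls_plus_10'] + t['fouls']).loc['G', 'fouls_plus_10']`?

11

group by pos, count of fouls:
     fouls
pos       
C        1
G        1
M        7
add column fouls_plus_10 = t['fouls'] + 10:
     fouls  fouls_plus_10
pos                      
C        1             11
G        1             11
M        7             17
filter rows where fouls_plus_10 <= 11:
     fouls  fouls_plus_10
pos                      
C        1             11
G        1             11
sort by fouls_plus_10 descending:
     fouls  fouls_plus_10
pos                      
C        1             11
G        1             11
add column combined = t['fouls_plus_10'] + t['fouls']:
     fouls  fouls_plus_10  combined
pos                                
C        1             11        12
G        1             11        12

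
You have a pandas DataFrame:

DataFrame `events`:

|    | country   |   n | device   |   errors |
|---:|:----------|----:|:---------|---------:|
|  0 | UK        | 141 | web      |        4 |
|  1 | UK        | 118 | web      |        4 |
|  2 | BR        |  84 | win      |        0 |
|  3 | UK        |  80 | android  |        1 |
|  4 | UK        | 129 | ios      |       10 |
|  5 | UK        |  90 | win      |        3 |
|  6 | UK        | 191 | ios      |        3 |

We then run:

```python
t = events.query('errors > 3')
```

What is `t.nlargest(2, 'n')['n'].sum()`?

filter rows where errors > 3:
  country    n device  errors
0      UK  141    web       4
1      UK  118    web       4
4      UK  129    ios      10
take 2 rows with largest n:
  country    n device  errors
0      UK  141    web       4
4      UK  129    ios      10

270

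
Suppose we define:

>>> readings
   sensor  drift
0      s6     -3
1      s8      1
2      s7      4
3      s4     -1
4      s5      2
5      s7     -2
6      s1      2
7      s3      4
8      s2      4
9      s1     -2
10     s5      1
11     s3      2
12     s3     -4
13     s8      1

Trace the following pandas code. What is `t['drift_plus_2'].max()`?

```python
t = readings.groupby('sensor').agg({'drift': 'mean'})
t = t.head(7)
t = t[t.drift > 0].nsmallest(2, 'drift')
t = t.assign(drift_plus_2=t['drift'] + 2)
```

3.0

group by sensor, mean of drift:
           drift
sensor          
s1      0.000000
s2      4.000000
s3      0.666667
s4     -1.000000
s5      1.500000
s6     -3.000000
s7      1.000000
s8      1.000000
take first 7 rows:
           drift
sensor          
s1      0.000000
s2      4.000000
s3      0.666667
s4     -1.000000
s5      1.500000
s6     -3.000000
s7      1.000000
filter rows where drift > 0:
           drift
sensor          
s2      4.000000
s3      0.666667
s5      1.500000
s7      1.000000
take 2 rows with smallest drift:
           drift
sensor          
s3      0.666667
s7      1.000000
add column drift_plus_2 = t['drift'] + 2:
           drift  drift_plus_2
sensor                        
s3      0.666667      2.666667
s7      1.000000      3.000000
Finally, max of column 'drift_plus_2' = 3.0.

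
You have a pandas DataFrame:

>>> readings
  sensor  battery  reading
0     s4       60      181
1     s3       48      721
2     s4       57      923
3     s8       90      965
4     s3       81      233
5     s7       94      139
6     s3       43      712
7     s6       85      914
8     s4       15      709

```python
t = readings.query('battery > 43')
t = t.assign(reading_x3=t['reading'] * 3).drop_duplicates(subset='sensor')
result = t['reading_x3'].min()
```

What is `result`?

filter rows where battery > 43:
  sensor  battery  reading
0     s4       60      181
1     s3       48      721
2     s4       57      923
3     s8       90      965
4     s3       81      233
5     s7       94      139
7     s6       85      914
add column reading_x3 = t['reading'] * 3:
  sensor  battery  reading  reading_x3
0     s4       60      181         543
1     s3       48      721        2163
2     s4       57      923        2769
3     s8       90      965        2895
4     s3       81      233         699
5     s7       94      139         417
7     s6       85      914        2742
drop duplicate sensor (keep=first):
  sensor  battery  reading  reading_x3
0     s4       60      181         543
1     s3       48      721        2163
3     s8       90      965        2895
5     s7       94      139         417
7     s6       85      914        2742

417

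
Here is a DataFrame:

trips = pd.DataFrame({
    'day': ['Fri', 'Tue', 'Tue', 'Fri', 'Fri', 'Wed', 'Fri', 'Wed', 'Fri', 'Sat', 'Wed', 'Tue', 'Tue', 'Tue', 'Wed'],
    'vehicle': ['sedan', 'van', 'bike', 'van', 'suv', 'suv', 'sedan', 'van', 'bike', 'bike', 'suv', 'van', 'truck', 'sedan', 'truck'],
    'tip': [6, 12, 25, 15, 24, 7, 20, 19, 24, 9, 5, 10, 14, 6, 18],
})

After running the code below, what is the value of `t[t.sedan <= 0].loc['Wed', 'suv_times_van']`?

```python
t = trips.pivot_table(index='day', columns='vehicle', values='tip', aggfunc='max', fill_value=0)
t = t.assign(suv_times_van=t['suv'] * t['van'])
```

pivot: rows=day, cols=vehicle, max(tip):
vehicle  bike  sedan  suv  truck  van
day                                  
Fri        24     20   24      0   15
Sat         9      0    0      0    0
Tue        25      6    0     14   12
Wed         0      0    7     18   19
add column suv_times_van = t['suv'] * t['van']:
vehicle  bike  sedan  suv  truck  van  suv_times_van
day                                                 
Fri        24     20   24      0   15            360
Sat         9      0    0      0    0              0
Tue        25      6    0     14   12              0
Wed         0      0    7     18   19            133
filter rows where sedan <= 0:
vehicle  bike  sedan  suv  truck  van  suv_times_van
day                                                 
Sat         9      0    0      0    0              0
Wed         0      0    7     18   19            133
Then the value at row 'Wed', column 'suv_times_van': 133

133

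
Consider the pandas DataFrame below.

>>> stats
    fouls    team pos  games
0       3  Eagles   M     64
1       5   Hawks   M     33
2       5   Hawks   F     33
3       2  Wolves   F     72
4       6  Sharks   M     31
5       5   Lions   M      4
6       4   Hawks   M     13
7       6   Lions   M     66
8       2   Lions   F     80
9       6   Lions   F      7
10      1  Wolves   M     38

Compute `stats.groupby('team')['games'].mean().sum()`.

group by team, mean of games:
team
Eagles    64.000000
Hawks     26.333333
Lions     39.250000
Sharks    31.000000
Wolves    55.000000
Name: games, dtype: float64
The sum of the resulting series is 215.583333333.

215.583333333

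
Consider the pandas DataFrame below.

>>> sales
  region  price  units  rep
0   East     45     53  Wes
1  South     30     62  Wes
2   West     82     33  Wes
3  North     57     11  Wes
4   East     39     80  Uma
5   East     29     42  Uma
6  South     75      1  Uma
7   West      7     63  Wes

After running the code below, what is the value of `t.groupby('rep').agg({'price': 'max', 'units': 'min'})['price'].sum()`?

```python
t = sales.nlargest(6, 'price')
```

157

take 6 rows with largest price:
  region  price  units  rep
2   West     82     33  Wes
6  South     75      1  Uma
3  North     57     11  Wes
0   East     45     53  Wes
4   East     39     80  Uma
1  South     30     62  Wes
group by rep: max(price), min(units):
     price  units
rep              
Uma     75      1
Wes     82     11
Then the sum of column 'price': 157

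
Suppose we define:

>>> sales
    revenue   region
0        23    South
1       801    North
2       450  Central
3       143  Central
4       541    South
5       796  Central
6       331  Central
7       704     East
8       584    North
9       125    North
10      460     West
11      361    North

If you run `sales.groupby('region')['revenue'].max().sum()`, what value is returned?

group by region, max of revenue:
region
Central    796
East       704
North      801
South      541
West       460
Name: revenue, dtype: int64
Hence 3302.

3302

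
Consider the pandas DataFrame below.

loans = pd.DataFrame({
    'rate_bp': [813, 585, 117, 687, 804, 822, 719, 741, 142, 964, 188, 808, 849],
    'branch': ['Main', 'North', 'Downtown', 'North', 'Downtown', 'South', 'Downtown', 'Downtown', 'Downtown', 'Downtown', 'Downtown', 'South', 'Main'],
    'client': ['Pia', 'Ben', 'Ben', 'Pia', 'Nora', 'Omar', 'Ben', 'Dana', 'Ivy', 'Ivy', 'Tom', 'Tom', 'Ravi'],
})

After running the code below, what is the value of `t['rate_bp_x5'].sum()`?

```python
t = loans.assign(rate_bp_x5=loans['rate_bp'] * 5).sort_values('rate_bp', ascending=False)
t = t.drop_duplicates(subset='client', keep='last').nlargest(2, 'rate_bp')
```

8355

add column rate_bp_x5 = loans['rate_bp'] * 5:
    rate_bp    branch client  rate_bp_x5
0       813      Main    Pia        4065
1       585     North    Ben        2925
2       117  Downtown    Ben         585
3       687     North    Pia        3435
4       804  Downtown   Nora        4020
5       822     South   Omar        4110
6       719  Downtown    Ben        3595
7       741  Downtown   Dana        3705
8       142  Downtown    Ivy         710
9       964  Downtown    Ivy        4820
10      188  Downtown    Tom         940
11      808     South    Tom        4040
12      849      Main   Ravi        4245
sort by rate_bp descending:
    rate_bp    branch client  rate_bp_x5
9       964  Downtown    Ivy        4820
12      849      Main   Ravi        4245
5       822     South   Omar        4110
0       813      Main    Pia        4065
11      808     South    Tom        4040
4       804  Downtown   Nora        4020
7       741  Downtown   Dana        3705
6       719  Downtown    Ben        3595
3       687     North    Pia        3435
1       585     North    Ben        2925
10      188  Downtown    Tom         940
8       142  Downtown    Ivy         710
2       117  Downtown    Ben         585
drop duplicate client (keep=last):
    rate_bp    branch client  rate_bp_x5
12      849      Main   Ravi        4245
5       822     South   Omar        4110
4       804  Downtown   Nora        4020
7       741  Downtown   Dana        3705
3       687     North    Pia        3435
10      188  Downtown    Tom         940
8       142  Downtown    Ivy         710
2       117  Downtown    Ben         585
take 2 rows with largest rate_bp:
    rate_bp branch client  rate_bp_x5
12      849   Main   Ravi        4245
5       822  South   Omar        4110
Hence 8355.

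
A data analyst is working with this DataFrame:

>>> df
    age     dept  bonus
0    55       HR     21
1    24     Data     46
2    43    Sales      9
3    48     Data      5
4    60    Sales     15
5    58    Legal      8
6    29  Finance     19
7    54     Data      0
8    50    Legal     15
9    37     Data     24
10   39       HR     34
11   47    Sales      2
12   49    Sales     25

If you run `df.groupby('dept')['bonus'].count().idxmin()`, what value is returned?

Finance

group by dept, count of bonus:
dept
Data       4
Finance    1
HR         2
Legal      2
Sales      4
Name: bonus, dtype: int64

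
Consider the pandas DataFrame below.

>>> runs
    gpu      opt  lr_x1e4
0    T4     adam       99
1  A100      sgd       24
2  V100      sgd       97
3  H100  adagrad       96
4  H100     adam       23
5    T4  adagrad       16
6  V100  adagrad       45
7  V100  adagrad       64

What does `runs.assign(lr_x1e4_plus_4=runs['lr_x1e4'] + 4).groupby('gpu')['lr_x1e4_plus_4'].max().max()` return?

103

add column lr_x1e4_plus_4 = runs['lr_x1e4'] + 4:
    gpu      opt  lr_x1e4  lr_x1e4_plus_4
0    T4     adam       99             103
1  A100      sgd       24              28
2  V100      sgd       97             101
3  H100  adagrad       96             100
4  H100     adam       23              27
5    T4  adagrad       16              20
6  V100  adagrad       45              49
7  V100  adagrad       64              68
group by gpu, max of lr_x1e4_plus_4:
gpu
A100     28
H100    100
T4      103
V100    101
Name: lr_x1e4_plus_4, dtype: int64
Then the max of the resulting series: 103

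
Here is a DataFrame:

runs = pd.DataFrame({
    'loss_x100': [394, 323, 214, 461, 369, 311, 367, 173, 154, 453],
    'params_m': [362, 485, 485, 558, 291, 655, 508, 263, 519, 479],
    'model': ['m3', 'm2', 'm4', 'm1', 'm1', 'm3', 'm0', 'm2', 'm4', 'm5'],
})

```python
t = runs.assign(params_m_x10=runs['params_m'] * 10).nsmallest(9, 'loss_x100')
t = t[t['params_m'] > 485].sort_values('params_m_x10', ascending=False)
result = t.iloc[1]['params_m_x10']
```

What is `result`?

add column params_m_x10 = runs['params_m'] * 10:
   loss_x100  params_m model  params_m_x10
0        394       362    m3          3620
1        323       485    m2          4850
2        214       485    m4          4850
3        461       558    m1          5580
4        369       291    m1          2910
5        311       655    m3          6550
6        367       508    m0          5080
7        173       263    m2          2630
8        154       519    m4          5190
9        453       479    m5          4790
take 9 rows with smallest loss_x100:
   loss_x100  params_m model  params_m_x10
8        154       519    m4          5190
7        173       263    m2          2630
2        214       485    m4          4850
5        311       655    m3          6550
1        323       485    m2          4850
6        367       508    m0          5080
4        369       291    m1          2910
0        394       362    m3          3620
9        453       479    m5          4790
filter rows where params_m > 485:
   loss_x100  params_m model  params_m_x10
8        154       519    m4          5190
5        311       655    m3          6550
6        367       508    m0          5080
sort by params_m_x10 descending:
   loss_x100  params_m model  params_m_x10
5        311       655    m3          6550
8        154       519    m4          5190
6        367       508    m0          5080

5190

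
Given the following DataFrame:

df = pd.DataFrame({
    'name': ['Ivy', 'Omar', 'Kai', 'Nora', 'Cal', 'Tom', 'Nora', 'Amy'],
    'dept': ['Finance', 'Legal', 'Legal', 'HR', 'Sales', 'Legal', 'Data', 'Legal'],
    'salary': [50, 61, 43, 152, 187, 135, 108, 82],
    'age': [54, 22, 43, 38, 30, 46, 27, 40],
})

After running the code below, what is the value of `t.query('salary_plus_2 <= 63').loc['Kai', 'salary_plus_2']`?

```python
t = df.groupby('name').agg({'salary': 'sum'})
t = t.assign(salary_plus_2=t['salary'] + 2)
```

45

group by name, sum of salary:
      salary
name        
Amy       82
Cal      187
Ivy       50
Kai       43
Nora     260
Omar      61
Tom      135
add column salary_plus_2 = t['salary'] + 2:
      salary  salary_plus_2
name                       
Amy       82             84
Cal      187            189
Ivy       50             52
Kai       43             45
Nora     260            262
Omar      61             63
Tom      135            137
filter rows where salary_plus_2 <= 63:
      salary  salary_plus_2
name                       
Ivy       50             52
Kai       43             45
Omar      61             63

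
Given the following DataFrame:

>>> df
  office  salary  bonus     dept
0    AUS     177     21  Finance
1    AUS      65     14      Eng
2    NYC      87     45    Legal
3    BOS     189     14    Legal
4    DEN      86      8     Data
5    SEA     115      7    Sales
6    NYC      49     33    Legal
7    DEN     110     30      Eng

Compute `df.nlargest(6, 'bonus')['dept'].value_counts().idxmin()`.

take 6 rows with largest bonus:
  office  salary  bonus     dept
2    NYC      87     45    Legal
6    NYC      49     33    Legal
7    DEN     110     30      Eng
0    AUS     177     21  Finance
1    AUS      65     14      Eng
3    BOS     189     14    Legal
value_counts of dept:
dept
Legal      3
Eng        2
Finance    1
Name: count, dtype: int64
So idxmin() = Finance.

Finance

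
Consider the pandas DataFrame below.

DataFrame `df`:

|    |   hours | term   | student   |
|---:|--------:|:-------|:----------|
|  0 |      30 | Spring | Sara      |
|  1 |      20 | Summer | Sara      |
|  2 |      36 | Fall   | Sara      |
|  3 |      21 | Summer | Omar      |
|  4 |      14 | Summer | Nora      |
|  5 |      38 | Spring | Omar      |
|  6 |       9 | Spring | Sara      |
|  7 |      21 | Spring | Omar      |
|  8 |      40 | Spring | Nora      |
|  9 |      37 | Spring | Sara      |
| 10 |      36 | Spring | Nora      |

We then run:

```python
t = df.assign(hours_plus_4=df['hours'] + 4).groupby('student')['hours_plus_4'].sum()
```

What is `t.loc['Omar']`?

add column hours_plus_4 = df['hours'] + 4:
    hours    term student  hours_plus_4
0      30  Spring    Sara            34
1      20  Summer    Sara            24
2      36    Fall    Sara            40
3      21  Summer    Omar            25
4      14  Summer    Nora            18
5      38  Spring    Omar            42
6       9  Spring    Sara            13
7      21  Spring    Omar            25
8      40  Spring    Nora            44
9      37  Spring    Sara            41
10     36  Spring    Nora            40
group by student, sum of hours_plus_4:
student
Nora    102
Omar     92
Sara    152
Name: hours_plus_4, dtype: int64

92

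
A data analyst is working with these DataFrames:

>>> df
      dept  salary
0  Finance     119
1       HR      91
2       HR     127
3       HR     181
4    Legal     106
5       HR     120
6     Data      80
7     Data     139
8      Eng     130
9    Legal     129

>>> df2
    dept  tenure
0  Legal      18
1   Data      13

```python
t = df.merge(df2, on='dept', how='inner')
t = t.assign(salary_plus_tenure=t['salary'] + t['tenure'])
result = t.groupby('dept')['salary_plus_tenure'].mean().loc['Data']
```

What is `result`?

merge on 'dept' (how='inner') → 4 rows:
    dept  salary  tenure
0  Legal     106      18
1   Data      80      13
2   Data     139      13
3  Legal     129      18
add column salary_plus_tenure = t['salary'] + t['tenure']:
    dept  salary  tenure  salary_plus_tenure
0  Legal     106      18                 124
1   Data      80      13                  93
2   Data     139      13                 152
3  Legal     129      18                 147
group by dept, mean of salary_plus_tenure:
dept
Data     122.5
Legal    135.5
Name: salary_plus_tenure, dtype: float64
The value at index 'Data' is 122.5.

122.5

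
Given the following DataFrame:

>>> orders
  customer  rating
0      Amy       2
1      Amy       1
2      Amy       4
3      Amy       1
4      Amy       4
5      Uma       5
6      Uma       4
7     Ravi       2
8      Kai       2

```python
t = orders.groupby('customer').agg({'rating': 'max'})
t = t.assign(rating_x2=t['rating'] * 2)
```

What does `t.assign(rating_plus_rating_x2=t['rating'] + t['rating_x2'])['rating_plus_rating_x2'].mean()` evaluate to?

9.75

group by customer, max of rating:
          rating
customer        
Amy            4
Kai            2
Ravi           2
Uma            5
add column rating_x2 = t['rating'] * 2:
          rating  rating_x2
customer                   
Amy            4          8
Kai            2          4
Ravi           2          4
Uma            5         10
add column rating_plus_rating_x2 = t['rating'] + t['rating_x2']:
          rating  rating_x2  rating_plus_rating_x2
customer                                          
Amy            4          8                     12
Kai            2          4                      6
Ravi           2          4                      6
Uma            5         10                     15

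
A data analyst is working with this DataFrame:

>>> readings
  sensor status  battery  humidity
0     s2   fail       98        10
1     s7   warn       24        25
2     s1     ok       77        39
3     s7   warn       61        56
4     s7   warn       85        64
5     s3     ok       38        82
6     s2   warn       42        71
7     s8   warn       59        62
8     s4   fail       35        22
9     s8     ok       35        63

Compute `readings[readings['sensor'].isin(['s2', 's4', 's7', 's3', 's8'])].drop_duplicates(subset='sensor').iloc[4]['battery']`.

filter rows where sensor in ['s2', 's4', 's7', 's3', 's8']:
  sensor status  battery  humidity
0     s2   fail       98        10
1     s7   warn       24        25
3     s7   warn       61        56
4     s7   warn       85        64
5     s3     ok       38        82
6     s2   warn       42        71
7     s8   warn       59        62
8     s4   fail       35        22
9     s8     ok       35        63
drop duplicate sensor (keep=first):
  sensor status  battery  humidity
0     s2   fail       98        10
1     s7   warn       24        25
5     s3     ok       38        82
7     s8   warn       59        62
8     s4   fail       35        22
Then the value at position 4, column 'battery': 35

35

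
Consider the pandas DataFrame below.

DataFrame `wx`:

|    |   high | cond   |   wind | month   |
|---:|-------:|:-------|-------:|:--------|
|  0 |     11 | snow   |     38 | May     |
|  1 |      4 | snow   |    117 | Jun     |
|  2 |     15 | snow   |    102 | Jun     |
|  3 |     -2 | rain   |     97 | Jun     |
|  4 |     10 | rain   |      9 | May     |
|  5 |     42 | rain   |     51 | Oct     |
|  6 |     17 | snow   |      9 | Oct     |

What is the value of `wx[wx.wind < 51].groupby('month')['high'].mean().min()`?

filter rows where wind < 51:
   high  cond  wind month
0    11  snow    38   May
4    10  rain     9   May
6    17  snow     9   Oct
group by month, mean of high:
month
May    10.5
Oct    17.0
Name: high, dtype: float64
So min() = 10.5.

10.5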